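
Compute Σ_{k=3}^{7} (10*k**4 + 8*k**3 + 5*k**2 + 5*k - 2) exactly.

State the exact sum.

Ratio r(k) = (10*k**4 + 48*k**3 + 89*k**2 + 79*k + 26)/(10*k**4 + 8*k**3 + 5*k**2 + 5*k - 2).
Normal form (A,B,C) = (1, 1, k**4 + 4*k**3/5 + k**2/2 + k/2 - 1/5).
Solve (1)·f(k+1) − (1)·f(k) = k**4 + 4*k**3/5 + k**2/2 + k/2 - 1/5.
From deg A=0, deg B=0, deg C=4: d=5.
Solving with deg f ≤ 5: f(k) = k*(k + 1)*(2*k**3 - 5*k**2 + 6*k - 4)/10.
So s_k = (B(k−1)f/C)·t_k = (k*(2*k**3 - 5*k**2 + 6*k - 4)/(10*k**3 - 2*k**2 + 7*k - 2))·t_k = k*(2*k**4 - 3*k**3 + k**2 + 2*k - 4).
s_(k+1) − s_k = 10*k**4 + 8*k**3 + 5*k**2 + 5*k - 2 = t_k.
Sum = s_(8) − s_(3); s_(8) = 53856, s_(3) = 276 ⇒ 53580.

Σ = 53580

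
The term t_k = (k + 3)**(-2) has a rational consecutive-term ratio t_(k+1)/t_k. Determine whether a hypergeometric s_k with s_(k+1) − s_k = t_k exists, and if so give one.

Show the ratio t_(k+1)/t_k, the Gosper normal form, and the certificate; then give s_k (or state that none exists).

t_(k+1)/t_k = (k + 3)**2/(k + 4)**2.
So A=k**2 + 6*k + 9 and B=k**2 + 8*k + 16, with C=1.
Set up (k**2 + 6*k + 9)·f(k+1) − (k**2 + 6*k + 9)·f(k) − (1) = 0.
From deg A=2, deg B=2, deg C=0: d=0.
Write f(k) = c0. Then LHS − RHS = -1, requiring -1 = 0: contradictory. No certificate.

none — t_k is not Gosper-summable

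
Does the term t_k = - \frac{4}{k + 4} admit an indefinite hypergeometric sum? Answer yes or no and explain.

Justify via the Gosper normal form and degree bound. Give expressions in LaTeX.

Ratio r(k) = (k + 4)/(k + 5).
Take A(k)=k + 4, B(k)=k + 5, C(k)=1.
Solve (k + 4)·f(k+1) − (k + 4)·f(k) = 1.
Bound: deg f ≤ 0.
Generic f = c0 gives residual -1; -1 = 0 cannot hold, so t_k is not Gosper-summable.

No — the linear system for f has no solution.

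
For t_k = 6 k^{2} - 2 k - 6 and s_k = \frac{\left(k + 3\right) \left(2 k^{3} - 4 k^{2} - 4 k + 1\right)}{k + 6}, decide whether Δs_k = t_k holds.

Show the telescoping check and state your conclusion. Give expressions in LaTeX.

s_(k+1) = (2*k**4 + 10*k**3 + 2*k**2 - 29*k - 20)/(k + 7)
s_(k+1) − s_k = (6*k**4 + 64*k**3 + 106*k**2 - 120*k - 141)/(k**2 + 13*k + 42)
(s_(k+1) − s_k) − t_k = 3*(-4*k**3 - 38*k**2 + 14*k + 37)/(k**2 + 13*k + 42)

Invalid: residual \frac{3 \left(- 4 k^{3} - 38 k^{2} + 14 k + 37\right)}{k^{2} + 13 k + 42} ≠ 0.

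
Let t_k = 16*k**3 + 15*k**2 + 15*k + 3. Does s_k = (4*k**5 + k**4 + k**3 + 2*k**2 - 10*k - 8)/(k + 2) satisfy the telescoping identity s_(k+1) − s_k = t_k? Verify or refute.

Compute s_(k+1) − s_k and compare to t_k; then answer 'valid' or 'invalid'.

s_(k+1) = (4*k**5 + 21*k**4 + 45*k**3 + 51*k**2 + 21*k - 10)/(k + 3)
s_(k+1) − s_k = (16*k**5 + 83*k**4 + 136*k**3 + 127*k**2 + 70*k + 4)/(k**2 + 5*k + 6)
(s_(k+1) − s_k) − t_k = (-12*k**4 - 50*k**3 - 41*k**2 - 35*k - 14)/(k**2 + 5*k + 6)

Invalid: residual (-12*k**4 - 50*k**3 - 41*k**2 - 35*k - 14)/(k**2 + 5*k + 6) ≠ 0.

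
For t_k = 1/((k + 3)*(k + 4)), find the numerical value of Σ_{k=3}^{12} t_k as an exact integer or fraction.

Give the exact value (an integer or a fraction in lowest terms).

Ratio r(k) = (k + 3)/(k + 5).
So A=k + 3 and B=k + 5, with C=1.
f must satisfy (k + 3)·f(k+1) − (k + 4)·f(k) = 1.
Degrees (1,1,0) ⇒ d ≤ 1.
Solve for f: f(k) = k/3 (degree 1 ≤ 1).
R(k) = B(k−1)·f(k)/C(k) = k*(k + 4)/3; s_k = R·t_k = k/(3*(k + 3)).
Δs = 1/(k**2 + 7*k + 12), as required.
Sum = s_(13) − s_(3); s_(13) = 13/48, s_(3) = 1/6 ⇒ 5/48.

Σ = 5/48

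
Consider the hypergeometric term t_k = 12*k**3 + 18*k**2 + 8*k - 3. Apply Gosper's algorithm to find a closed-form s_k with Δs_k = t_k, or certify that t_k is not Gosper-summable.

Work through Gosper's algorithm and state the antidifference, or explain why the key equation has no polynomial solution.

s_k = k*(3*k**3 - 2*k - 4)

Compute t_(k+1)/t_k: get (12*k**3 + 54*k**2 + 80*k + 35)/(12*k**3 + 18*k**2 + 8*k - 3).
Take A(k)=1, B(k)=1, C(k)=k**3 + 3*k**2/2 + 2*k/3 - 1/4.
Set up (1)·f(k+1) − (1)·f(k) − (k**3 + 3*k**2/2 + 2*k/3 - 1/4) = 0.
From deg A=0, deg B=0, deg C=3: d=4.
Solve for f: f(k) = k*(3*k**3 - 2*k - 4)/12 (degree 4 ≤ 4).
R(k) = B(k−1)·f(k)/C(k) = k*(3*k**3 - 2*k - 4)/(12*k**3 + 18*k**2 + 8*k - 3); s_k = R·t_k = k*(3*k**3 - 2*k - 4).
Check: Δs_k = 12*k**3 + 18*k**2 + 8*k - 3. ✓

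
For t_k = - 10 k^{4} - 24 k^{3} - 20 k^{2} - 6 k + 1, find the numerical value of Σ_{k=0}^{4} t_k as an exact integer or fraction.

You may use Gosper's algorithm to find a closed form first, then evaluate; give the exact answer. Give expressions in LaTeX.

Σ = -6595

t_(k+1)/t_k = (10*k**4 + 64*k**3 + 152*k**2 + 158*k + 59)/(10*k**4 + 24*k**3 + 20*k**2 + 6*k - 1).
Take A(k)=1, B(k)=1, C(k)=k**4 + 12*k**3/5 + 2*k**2 + 3*k/5 - 1/10.
Set up (1)·f(k+1) − (1)·f(k) − (k**4 + 12*k**3/5 + 2*k**2 + 3*k/5 - 1/10) = 0.
d = 5 from the (0,0,4) case.
A polynomial solution: f(k) = k*(2*k**4 + k**3 - 2*k**2 - k - 1)/10.
So s_k = (B(k−1)f/C)·t_k = (k*(2*k**4 + k**3 - 2*k**2 - k - 1)/(10*k**4 + 24*k**3 + 20*k**2 + 6*k - 1))·t_k = k*(-2*k**4 - k**3 + 2*k**2 + k + 1).
Verify: -10*k**4 - 24*k**3 - 20*k**2 - 6*k + 1 matches t_k.
Telescoping: Σ = s_(5) − s_(0) = -6595 − (0) = -6595.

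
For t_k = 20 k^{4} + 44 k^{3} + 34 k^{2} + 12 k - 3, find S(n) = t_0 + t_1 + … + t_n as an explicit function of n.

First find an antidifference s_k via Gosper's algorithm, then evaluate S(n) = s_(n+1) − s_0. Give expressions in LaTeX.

S(n) = 4 n^{5} + 21 n^{4} + 40 n^{3} + 34 n^{2} + 8 n - 3

Compute t_(k+1)/t_k: get (20*k**4 + 124*k**3 + 286*k**2 + 292*k + 107)/(20*k**4 + 44*k**3 + 34*k**2 + 12*k - 3).
Factor: A=1; B=1; C=k**4 + 11*k**3/5 + 17*k**2/10 + 3*k/5 - 3/20.
Key eq: (1)·f(k+1) = (1)·f(k) + (k**4 + 11*k**3/5 + 17*k**2/10 + 3*k/5 - 3/20).
d = 5 from the (0,0,4) case.
Match coefficients ⇒ f(k) = k*(4*k**4 + k**3 - 4*k**2 - 4)/20.
Certificate R = B(k−1)f/C = k*(4*k**4 + k**3 - 4*k**2 - 4)/(20*k**4 + 44*k**3 + 34*k**2 + 12*k - 3) gives s_k = k*(4*k**4 + k**3 - 4*k**2 - 4).
Δs = 20*k**4 + 44*k**3 + 34*k**2 + 12*k - 3, as required.
Σ_(k=0)^n t_k = s_(n+1) − s_(0) = (4*n**5 + 21*n**4 + 40*n**3 + 34*n**2 + 8*n - 3) − (0), i.e. 4*n**5 + 21*n**4 + 40*n**3 + 34*n**2 + 8*n - 3.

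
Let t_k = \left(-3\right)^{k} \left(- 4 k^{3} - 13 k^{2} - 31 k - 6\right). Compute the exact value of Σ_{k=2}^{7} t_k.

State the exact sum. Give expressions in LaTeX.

Compute t_(k+1)/t_k: get 3*(-4*k**3 - 25*k**2 - 69*k - 54)/(4*k**3 + 13*k**2 + 31*k + 6).
A = -3, B = 1, C = k**3 + 13*k**2/4 + 31*k/4 + 3/2.
Need (-3)·f(k+1) − (1)·f(k) = k**3 + 13*k**2/4 + 31*k/4 + 3/2.
Degrees (0,0,3) ⇒ d ≤ 3.
Solving with deg f ≤ 3: f(k) = -(k**3 + k**2 + 4*k - 3)/4.
Get s_k = R·t_k = (-3)**k*(k**3 + k**2 + 4*k - 3) with R(k) = B(k−1)f(k)/C(k) = -(k**3 + k**2 + 4*k - 3)/(4*k**3 + 13*k**2 + 31*k + 6).
s_(k+1) − s_k = (-3)**k*(-4*k**3 - 13*k**2 - 31*k - 6) = t_k.
Evaluate s at k=8 and k=2: 3969405 and 153; difference 3969252.

Σ = 3969252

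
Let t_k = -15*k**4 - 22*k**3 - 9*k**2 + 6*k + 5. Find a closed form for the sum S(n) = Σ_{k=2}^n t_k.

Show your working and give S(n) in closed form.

S(n) = -3*n**5 - 13*n**4 - 19*n**3 - 7*n**2 + 7*n + 35

The ratio is (15*k**4 + 82*k**3 + 165*k**2 + 138*k + 35)/(15*k**4 + 22*k**3 + 9*k**2 - 6*k - 5).
Normal form (A,B,C) = (1, 1, k**4 + 22*k**3/15 + 3*k**2/5 - 2*k/5 - 1/3).
Solve (1)·f(k+1) − (1)·f(k) = k**4 + 22*k**3/15 + 3*k**2/5 - 2*k/5 - 1/3.
From deg A=0, deg B=0, deg C=4: d=5.
Solve for f: f(k) = k*(k**2 - k - 1)*(3*k**2 + k + 1)/15 (degree 5 ≤ 5).
R(k) = B(k−1)·f(k)/C(k) = k*(k**2 - k - 1)*(3*k**2 + k + 1)/(15*k**4 + 22*k**3 + 9*k**2 - 6*k - 5); s_k = R·t_k = k*(-3*k**4 + 2*k**3 + 3*k**2 + 2*k + 1).
Δs = -15*k**4 - 22*k**3 - 9*k**2 + 6*k + 5, as required.
Telescope: S(n) = s_(n+1) − s_(2) = -3*n**5 - 13*n**4 - 19*n**3 - 7*n**2 + 7*n + 5 − (-30) = -3*n**5 - 13*n**4 - 19*n**3 - 7*n**2 + 7*n + 35.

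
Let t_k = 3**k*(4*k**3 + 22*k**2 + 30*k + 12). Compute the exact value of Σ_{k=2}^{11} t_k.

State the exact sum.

Σ = 1989714888

Compute t_(k+1)/t_k: get 3*(2*k**3 + 17*k**2 + 43*k + 34)/(2*k**3 + 11*k**2 + 15*k + 6).
A = 3, B = 1, C = k**3 + 11*k**2/2 + 15*k/2 + 3.
Set up (3)·f(k+1) − (1)·f(k) − (k**3 + 11*k**2/2 + 15*k/2 + 3) = 0.
d = 3 from the (0,0,3) case.
Match coefficients ⇒ f(k) = k**2*(k + 1)/2.
Get s_k = R·t_k = 2*3**k*k**2*(k + 1) with R(k) = B(k−1)f(k)/C(k) = k**2/(2*k**2 + 9*k + 6).
Δs = 3**k*(4*k**3 + 22*k**2 + 30*k + 12), as required.
Σ_(k=2)^(11) t_k = s_(12) − s_(2) = 1989715104 − (216) = 1989714888.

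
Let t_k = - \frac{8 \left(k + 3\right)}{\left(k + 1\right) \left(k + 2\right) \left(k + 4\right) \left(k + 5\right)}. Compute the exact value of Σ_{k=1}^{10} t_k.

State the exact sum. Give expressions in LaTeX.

Σ = -17/45

t_(k+1)/t_k = (k + 1)*(k + 4)**2/((k + 3)**2*(k + 6)).
Factor: A=k + 1; B=k + 6; C=k**2 + 6*k + 9.
Set up (k + 1)·f(k+1) − (k + 5)·f(k) − (k**2 + 6*k + 9) = 0.
d = 4 from the (1,1,2) case.
A polynomial solution: f(k) = k*(k + 2)*(k + 3)*(k + 5)/8.
Certificate R = B(k−1)f/C = k*(k + 2)*(k + 5)**2/(8*(k + 3)) gives s_k = k*(-k - 5)/(k**2 + 5*k + 4).
s_(k+1) − s_k = 8*(-k - 3)/(k**4 + 12*k**3 + 49*k**2 + 78*k + 40) = t_k.
Evaluate s at k=11 and k=1: -44/45 and -3/5; difference -17/45.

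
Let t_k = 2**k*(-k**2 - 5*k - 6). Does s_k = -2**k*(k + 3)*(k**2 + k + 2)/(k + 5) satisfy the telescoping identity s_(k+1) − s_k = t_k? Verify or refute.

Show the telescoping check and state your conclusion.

s_(k+1) = -2**(k + 1)*(k + 4)*(k + (k + 1)**2 + 3)/(k + 6)
s_(k+1) − s_k = 2**k*(-k**4 - 14*k**3 - 73*k**2 - 156*k - 124)/(k**2 + 11*k + 30)
(s_(k+1) − s_k) − t_k = 2**(k + 1)*(k**3 + 9*k**2 + 30*k + 28)/(k**2 + 11*k + 30)

Invalid: residual 2**(k + 1)*(k**3 + 9*k**2 + 30*k + 28)/(k**2 + 11*k + 30) ≠ 0.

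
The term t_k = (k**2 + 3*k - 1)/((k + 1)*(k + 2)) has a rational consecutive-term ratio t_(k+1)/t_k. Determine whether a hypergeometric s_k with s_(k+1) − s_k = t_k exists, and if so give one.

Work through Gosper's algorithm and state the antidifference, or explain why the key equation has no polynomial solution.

s_k = k*(k - 2)/(k + 1)

Compute t_(k+1)/t_k: get (k + 1)*(3*k + (k + 1)**2 + 2)/((k + 3)*(k**2 + 3*k - 1)).
Take A(k)=k + 1, B(k)=k + 3, C(k)=k**2 + 3*k - 1.
Set up (k + 1)·f(k+1) − (k + 2)·f(k) − (k**2 + 3*k - 1) = 0.
Bound: deg f ≤ 2.
Solve for f: f(k) = k*(k - 2) (degree 2 ≤ 2).
Certificate R = B(k−1)f/C = k*(k - 2)*(k + 2)/(k**2 + 3*k - 1) gives s_k = k*(k - 2)/(k + 1).
s_(k+1) − s_k = (k**2 + 3*k - 1)/(k**2 + 3*k + 2) = t_k.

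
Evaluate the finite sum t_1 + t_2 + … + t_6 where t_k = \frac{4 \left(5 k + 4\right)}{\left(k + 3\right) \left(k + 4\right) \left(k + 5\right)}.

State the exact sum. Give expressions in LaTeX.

Σ = 141/110

The ratio is (k + 3)*(5*k + 9)/((k + 6)*(5*k + 4)).
Take A(k)=k + 3, B(k)=k + 6, C(k)=k + 4/5.
Key eq: (k + 3)·f(k+1) = (k + 5)·f(k) + (k + 4/5).
Degrees (1,1,1) ⇒ d ≤ 2.
A polynomial solution: f(k) = k*(19*k + 13)/120.
R(k) = B(k−1)·f(k)/C(k) = k*(k + 5)*(19*k + 13)/(24*(5*k + 4)); s_k = R·t_k = k*(19*k + 13)/(6*(k + 3)*(k + 4)).
Δs = 4*(5*k + 4)/(k**3 + 12*k**2 + 47*k + 60), as required.
Telescoping: Σ = s_(7) − s_(1) = 511/330 − (4/15) = 141/110.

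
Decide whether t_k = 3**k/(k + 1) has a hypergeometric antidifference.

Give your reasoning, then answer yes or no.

No — key equation has no polynomial f.

Compute t_(k+1)/t_k: get 3*(k + 1)/(k + 2).
Take A(k)=3*k + 3, B(k)=k + 2, C(k)=1.
Set up (3*k + 3)·f(k+1) − (k + 1)·f(k) − (1) = 0.
Bound: deg f ≤ -1.
d = -1 < 0 ⇒ no nonzero polynomial f; not summable.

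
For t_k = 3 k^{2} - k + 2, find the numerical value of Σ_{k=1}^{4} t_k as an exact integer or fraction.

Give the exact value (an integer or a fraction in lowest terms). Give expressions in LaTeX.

Ratio r(k) = (-k + 3*(k + 1)**2 + 1)/(3*k**2 - k + 2).
Take A(k)=1, B(k)=1, C(k)=k**2 - k/3 + 2/3.
Need (1)·f(k+1) − (1)·f(k) = k**2 - k/3 + 2/3.
Degrees (0,0,2) ⇒ d ≤ 3.
A polynomial solution: f(k) = k*(k**2 - 2*k + 3)/3.
R(k) = B(k−1)·f(k)/C(k) = k*(k**2 - 2*k + 3)/(3*k**2 - k + 2); s_k = R·t_k = k*(k**2 - 2*k + 3).
Δs = 3*k**2 - k + 2, as required.
Σ_(k=1)^(4) t_k = s_(5) − s_(1) = 90 − (2) = 88.

Σ = 88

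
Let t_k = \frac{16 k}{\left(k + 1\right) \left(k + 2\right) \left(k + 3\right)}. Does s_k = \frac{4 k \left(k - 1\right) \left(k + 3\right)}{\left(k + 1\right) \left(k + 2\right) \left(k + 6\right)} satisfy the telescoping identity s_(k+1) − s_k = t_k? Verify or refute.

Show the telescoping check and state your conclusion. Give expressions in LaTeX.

s_(k+1) = 4*k*(k + 1)*(k + 4)/((k + 2)*(k + 3)*(k + 7))
s_(k+1) − s_k = 4*k*(7*k**2 + 46*k + 87)/(k**5 + 19*k**4 + 131*k**3 + 401*k**2 + 540*k + 252)
(s_(k+1) − s_k) − t_k = 12*k*(k**2 - 2*k - 27)/(k**5 + 19*k**4 + 131*k**3 + 401*k**2 + 540*k + 252)

Invalid: residual \frac{12 k \left(k^{2} - 2 k - 27\right)}{k^{5} + 19 k^{4} + 131 k^{3} + 401 k^{2} + 540 k + 252} ≠ 0.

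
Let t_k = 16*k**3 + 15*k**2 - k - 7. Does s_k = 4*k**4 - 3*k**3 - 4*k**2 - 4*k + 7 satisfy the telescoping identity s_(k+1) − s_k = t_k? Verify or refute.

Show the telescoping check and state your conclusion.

valid; difference matches t_k

s_(k+1) = k*(4*k**3 + 13*k**2 + 11*k - 5)
s_(k+1) − s_k = 16*k**3 + 15*k**2 - k - 7
(s_(k+1) − s_k) − t_k = 0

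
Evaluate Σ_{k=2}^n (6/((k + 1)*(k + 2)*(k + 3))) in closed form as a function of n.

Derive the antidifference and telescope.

t_(k+1)/t_k = (k + 1)/(k + 4).
Factor: A=k + 1; B=k + 4; C=1.
Need (k + 1)·f(k+1) − (k + 3)·f(k) = 1.
From deg A=1, deg B=1, deg C=0: d=2.
Solve for f: f(k) = k*(k + 3)/4 (degree 2 ≤ 2).
R(k) = B(k−1)·f(k)/C(k) = k*(k + 3)**2/4; s_k = R·t_k = 3*k*(k + 3)/(2*(k + 1)*(k + 2)).
Verify: 6/(k**3 + 6*k**2 + 11*k + 6) matches t_k.
Telescope: S(n) = s_(n+1) − s_(2) = 3*(n**2 + 5*n + 4)/(2*(n**2 + 5*n + 6)) − (5/4) = (n**2 + 5*n - 6)/(4*(n**2 + 5*n + 6)).

S(n) = (n**2 + 5*n - 6)/(4*(n**2 + 5*n + 6))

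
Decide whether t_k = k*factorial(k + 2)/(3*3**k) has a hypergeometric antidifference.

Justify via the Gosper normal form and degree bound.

Ratio r(k) = (k + 1)*(k + 3)/(3*k).
A = k/3 + 1, B = 1, C = k.
f must satisfy (k/3 + 1)·f(k+1) − (1)·f(k) = k.
deg f ≤ 0 (via 1,0,1).
Coefficient equations give f(k) = 3.
So s_k = (B(k−1)f/C)·t_k = (3/k)·t_k = factorial(k + 2)/3**k.
Check: Δs_k = k*factorial(k + 2)/(3*3**k). ✓

Yes. s_k = factorial(k + 2)/3**k.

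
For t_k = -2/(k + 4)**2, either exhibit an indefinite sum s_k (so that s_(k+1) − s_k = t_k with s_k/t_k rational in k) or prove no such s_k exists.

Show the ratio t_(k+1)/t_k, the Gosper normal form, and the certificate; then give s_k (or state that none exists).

Compute t_(k+1)/t_k: get (k + 4)**2/(k + 5)**2.
A = k**2 + 8*k + 16, B = k**2 + 10*k + 25, C = 1.
Key eq: (k**2 + 8*k + 16)·f(k+1) = (k**2 + 8*k + 16)·f(k) + (1).
Bound: deg f ≤ 0.
Write f(k) = c0. Then LHS − RHS = -1, requiring -1 = 0: contradictory. No certificate.

none — t_k is not Gosper-summable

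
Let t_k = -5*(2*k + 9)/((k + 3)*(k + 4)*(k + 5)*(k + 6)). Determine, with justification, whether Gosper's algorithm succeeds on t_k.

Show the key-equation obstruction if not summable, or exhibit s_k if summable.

Yes. s_k = k*(-k - 8)/(3*(k**2 + 8*k + 15)).

Step 1: r(k) = (k + 3)*(2*k + 11)/((k + 7)*(2*k + 9)).
So A=k + 3 and B=k + 7, with C=k + 9/2.
Solve (k + 3)·f(k+1) − (k + 6)·f(k) = k + 9/2.
From deg A=1, deg B=1, deg C=1: d=3.
Match coefficients ⇒ f(k) = k*(k + 4)*(k + 8)/30.
Then R = B(k−1)f/C = k*(k + 4)*(k + 6)*(k + 8)/(15*(2*k + 9)), so s_k = R(k)·t_k = k*(-k - 8)/(3*(k**2 + 8*k + 15)).
s_(k+1) − s_k = 5*(-2*k - 9)/(k**4 + 18*k**3 + 119*k**2 + 342*k + 360) = t_k.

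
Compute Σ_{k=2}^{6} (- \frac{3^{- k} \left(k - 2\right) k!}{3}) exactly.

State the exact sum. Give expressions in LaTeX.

Compute t_(k+1)/t_k: get (k**2 - 1)/(3*(k - 2)).
Factor: A=k/3 + 1/3; B=1; C=k - 2.
Set up (k/3 + 1/3)·f(k+1) − (1)·f(k) − (k - 2) = 0.
d = 0 from the (1,0,1) case.
Solving with deg f ≤ 0: f(k) = 3.
Certificate R = B(k−1)f/C = 3/(k - 2) gives s_k = -factorial(k)/3**k.
Verify: -(k - 2)*factorial(k)/(3*3**k) matches t_k.
Telescoping: Σ = s_(7) − s_(2) = -560/243 − (-2/9) = -506/243.

Σ = -506/243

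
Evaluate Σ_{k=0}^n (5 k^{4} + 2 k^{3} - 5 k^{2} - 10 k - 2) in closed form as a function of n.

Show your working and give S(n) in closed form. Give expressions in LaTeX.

Ratio r(k) = (5*k**4 + 22*k**3 + 31*k**2 + 6*k - 10)/(5*k**4 + 2*k**3 - 5*k**2 - 10*k - 2).
Take A(k)=1, B(k)=1, C(k)=k**4 + 2*k**3/5 - k**2 - 2*k - 2/5.
Solve (1)·f(k+1) − (1)·f(k) = k**4 + 2*k**3/5 - k**2 - 2*k - 2/5.
From deg A=0, deg B=0, deg C=4: d=5.
Solve for f: f(k) = k*(k**4 - 2*k**3 - k**2 - 2*k + 2)/5 (degree 5 ≤ 5).
R(k) = B(k−1)·f(k)/C(k) = k*(k**4 - 2*k**3 - k**2 - 2*k + 2)/(5*k**4 + 2*k**3 - 5*k**2 - 10*k - 2); s_k = R·t_k = k*(k**4 - 2*k**3 - k**2 - 2*k + 2).
Δs = 5*k**4 + 2*k**3 - 5*k**2 - 10*k - 2, as required.
Evaluate: s_(n+1) = n**5 + 3*n**4 + n**3 - 7*n**2 - 8*n - 2; subtract s_(0) = 0 ⇒ S(n) = n**5 + 3*n**4 + n**3 - 7*n**2 - 8*n - 2.

S(n) = n^{5} + 3 n^{4} + n^{3} - 7 n^{2} - 8 n - 2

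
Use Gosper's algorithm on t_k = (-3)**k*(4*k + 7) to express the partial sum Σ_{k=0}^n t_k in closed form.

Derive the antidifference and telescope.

S(n) = 3*(-3)**n*n + 6*(-3)**n + 1

r(k) = 3*(-4*k - 11)/(4*k + 7) after simplifying.
Normal form (A,B,C) = (-3, 1, k + 7/4).
Set up (-3)·f(k+1) − (1)·f(k) − (k + 7/4) = 0.
d = 1 from the (0,0,1) case.
A polynomial solution: f(k) = -(k + 1)/4.
Certificate R = B(k−1)f/C = -(k + 1)/(4*k + 7) gives s_k = (-3)**k*(-k - 1).
Verify: (-3)**k*(4*k + 7) matches t_k.
s_(n+1) = 3*(-3)**n*(n + 2) and s_(0) = -1, so S(n) = 3*(-3)**n*n + 6*(-3)**n + 1.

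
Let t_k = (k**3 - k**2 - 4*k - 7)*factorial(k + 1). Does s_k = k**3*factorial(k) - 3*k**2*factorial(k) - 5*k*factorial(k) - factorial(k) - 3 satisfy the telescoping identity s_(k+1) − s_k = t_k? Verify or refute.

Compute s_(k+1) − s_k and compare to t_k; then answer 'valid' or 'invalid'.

valid; difference matches t_k

s_(k+1) = k**4*factorial(k) + k**3*factorial(k) - 8*k**2*factorial(k) - 16*k*factorial(k) - 8*factorial(k) - 3
s_(k+1) − s_k = (k**3 - k**2 - 4*k - 7)*factorial(k + 1)
(s_(k+1) − s_k) − t_k = 0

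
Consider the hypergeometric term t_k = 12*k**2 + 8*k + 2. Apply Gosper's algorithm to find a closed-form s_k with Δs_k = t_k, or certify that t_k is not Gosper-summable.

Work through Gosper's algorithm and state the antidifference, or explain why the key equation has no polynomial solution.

t_(k+1)/t_k = (6*k**2 + 16*k + 11)/(6*k**2 + 4*k + 1).
Normal form (A,B,C) = (1, 1, k**2 + 2*k/3 + 1/6).
Key eq: (1)·f(k+1) = (1)·f(k) + (k**2 + 2*k/3 + 1/6).
Bound: deg f ≤ 3.
Coefficient equations give f(k) = k**2*(2*k - 1)/6.
So s_k = (B(k−1)f/C)·t_k = (k**2*(2*k - 1)/(6*k**2 + 4*k + 1))·t_k = k**2*(4*k - 2).
Δs = 12*k**2 + 8*k + 2, as required.

s_k = k**2*(4*k - 2)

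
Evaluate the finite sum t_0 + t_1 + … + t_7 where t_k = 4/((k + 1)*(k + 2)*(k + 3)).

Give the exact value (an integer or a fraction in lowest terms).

Ratio r(k) = (k + 1)/(k + 4).
Gosper form: A/B · C(k+1)/C(k) with A=k + 1, B=k + 4, C=1.
f must satisfy (k + 1)·f(k+1) − (k + 3)·f(k) = 1.
deg f ≤ 2 (via 1,1,0).
Match coefficients ⇒ f(k) = k*(k + 3)/4.
R(k) = B(k−1)·f(k)/C(k) = k*(k + 3)**2/4; s_k = R·t_k = k*(k + 3)/((k + 1)*(k + 2)).
s_(k+1) − s_k = 4/(k**3 + 6*k**2 + 11*k + 6) = t_k.
Sum = s_(8) − s_(0); s_(8) = 44/45, s_(0) = 0 ⇒ 44/45.

Σ = 44/45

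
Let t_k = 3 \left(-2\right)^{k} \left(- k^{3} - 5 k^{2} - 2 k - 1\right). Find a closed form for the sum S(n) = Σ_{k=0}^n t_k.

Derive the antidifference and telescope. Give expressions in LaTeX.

The ratio is 2*(-k**3 - 8*k**2 - 15*k - 9)/(k**3 + 5*k**2 + 2*k + 1).
Normal form (A,B,C) = (-2, 1, k**3 + 5*k**2 + 2*k + 1).
Solve (-2)·f(k+1) − (1)·f(k) = k**3 + 5*k**2 + 2*k + 1.
Bound: deg f ≤ 3.
Solving with deg f ≤ 3: f(k) = -(k**3 + 3*k**2 - 4*k + 1)/3.
R(k) = B(k−1)·f(k)/C(k) = -(k**3 + 3*k**2 - 4*k + 1)/(3*(k**3 + 5*k**2 + 2*k + 1)); s_k = R·t_k = (-2)**k*(k**3 + 3*k**2 - 4*k + 1).
Check: Δs_k = 3*(-2)**k*(-k**3 - 5*k**2 - 2*k - 1). ✓
Σ_(k=0)^n t_k = s_(n+1) − s_(0) = ((-2)**(n + 1)*(n**3 + 6*n**2 + 5*n + 1)) − (1), i.e. -2*(-2)**n*n**3 - 12*(-2)**n*n**2 - 10*(-2)**n*n - 2*(-2)**n - 1.

S(n) = - 2 \left(-2\right)^{n} n^{3} - 12 \left(-2\right)^{n} n^{2} - 10 \left(-2\right)^{n} n - 2 \left(-2\right)^{n} - 1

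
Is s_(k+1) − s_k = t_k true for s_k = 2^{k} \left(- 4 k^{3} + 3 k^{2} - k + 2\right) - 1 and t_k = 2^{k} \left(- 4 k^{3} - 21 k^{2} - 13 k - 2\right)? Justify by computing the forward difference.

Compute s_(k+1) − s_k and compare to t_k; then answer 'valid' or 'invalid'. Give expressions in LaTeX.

s_(k+1) = 2**(k + 1)*(-k - 4*(k + 1)**3 + 3*(k + 1)**2 + 1) - 1
s_(k+1) − s_k = 2**k*(-4*k**3 - 21*k**2 - 13*k - 2)
(s_(k+1) − s_k) − t_k = 0

Valid — Δs_k = t_k.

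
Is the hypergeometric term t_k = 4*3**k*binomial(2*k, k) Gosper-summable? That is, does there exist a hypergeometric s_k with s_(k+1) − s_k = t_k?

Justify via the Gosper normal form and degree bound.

No. Not Gosper-summable.

Ratio r(k) = 6*(2*k + 1)/(k + 1).
Gosper form: A/B · C(k+1)/C(k) with A=12*k + 6, B=k + 1, C=1.
Need (12*k + 6)·f(k+1) − (k)·f(k) = 1.
Degrees (1,1,0) ⇒ d ≤ -1.
d = -1 < 0 ⇒ no nonzero polynomial f; not summable.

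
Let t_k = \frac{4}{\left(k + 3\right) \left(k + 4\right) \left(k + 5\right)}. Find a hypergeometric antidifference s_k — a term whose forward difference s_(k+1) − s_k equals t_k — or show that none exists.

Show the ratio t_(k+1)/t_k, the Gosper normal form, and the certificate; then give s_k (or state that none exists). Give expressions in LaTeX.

s_k = \frac{k \left(k + 7\right)}{6 \left(k + 3\right) \left(k + 4\right)}

r(k) = (k + 3)/(k + 6) after simplifying.
A = k + 3, B = k + 6, C = 1.
Need (k + 3)·f(k+1) − (k + 5)·f(k) = 1.
d = 2 from the (1,1,0) case.
Solve for f: f(k) = k*(k + 7)/24 (degree 2 ≤ 2).
So s_k = (B(k−1)f/C)·t_k = (k*(k + 5)*(k + 7)/24)·t_k = k*(k + 7)/(6*(k + 3)*(k + 4)).
Δs = 4/(k**3 + 12*k**2 + 47*k + 60), as required.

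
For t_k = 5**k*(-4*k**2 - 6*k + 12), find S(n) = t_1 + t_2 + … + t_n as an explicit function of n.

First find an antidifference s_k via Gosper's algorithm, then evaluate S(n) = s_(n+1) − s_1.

t_(k+1)/t_k = 5*(2*k**2 + 7*k - 1)/(2*k**2 + 3*k - 6).
Take A(k)=5, B(k)=1, C(k)=k**2 + 3*k/2 - 3.
Key eq: (5)·f(k+1) = (1)·f(k) + (k**2 + 3*k/2 - 3).
d = 2 from the (0,0,2) case.
Match coefficients ⇒ f(k) = (k**2 - k - 3)/4.
Then R = B(k−1)f/C = (k**2 - k - 3)/(2*(2*k**2 + 3*k - 6)), so s_k = R(k)·t_k = 5**k*(-k**2 + k + 3).
Check: Δs_k = 5**k*(-4*k**2 - 6*k + 12). ✓
s_(n+1) = 5**(n + 1)*(-n**2 - n + 3) and s_(1) = 15, so S(n) = -5*5**n*n**2 - 5*5**n*n + 15*5**n - 15.

S(n) = -5*5**n*n**2 - 5*5**n*n + 15*5**n - 15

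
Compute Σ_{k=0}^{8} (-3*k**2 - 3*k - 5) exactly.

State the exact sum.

t_(k+1)/t_k = (3*k**2 + 9*k + 11)/(3*k**2 + 3*k + 5).
Normal form (A,B,C) = (1, 1, k**2 + k + 5/3).
Solve (1)·f(k+1) − (1)·f(k) = k**2 + k + 5/3.
Bound: deg f ≤ 3.
Match coefficients ⇒ f(k) = k*(k**2 + 4)/3.
So s_k = (B(k−1)f/C)·t_k = (k*(k**2 + 4)/(3*k**2 + 3*k + 5))·t_k = k*(-k**2 - 4).
Check: Δs_k = -3*k**2 - 3*k - 5. ✓
Σ_(k=0)^(8) t_k = s_(9) − s_(0) = -765 − (0) = -765.

Σ = -765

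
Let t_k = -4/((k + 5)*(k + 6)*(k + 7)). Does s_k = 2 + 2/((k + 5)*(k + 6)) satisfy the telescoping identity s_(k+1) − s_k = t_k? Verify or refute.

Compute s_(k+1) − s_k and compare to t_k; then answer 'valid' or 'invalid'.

valid; difference matches t_k

s_(k+1) = 2 + 2/((k + 6)*(k + 7))
s_(k+1) − s_k = -4/(k**3 + 18*k**2 + 107*k + 210)
(s_(k+1) − s_k) − t_k = 0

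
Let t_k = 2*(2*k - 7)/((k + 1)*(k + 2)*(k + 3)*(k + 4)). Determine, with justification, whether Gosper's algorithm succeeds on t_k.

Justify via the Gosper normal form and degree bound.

Yes. s_k = 2*k*(-k**2 - 6*k - 14)/(3*(k + 1)*(k + 2)*(k + 3)).

The ratio is (k + 1)*(2*k - 5)/((k + 5)*(2*k - 7)).
So A=k + 1 and B=k + 5, with C=k - 7/2.
Solve (k + 1)·f(k+1) − (k + 4)·f(k) = k - 7/2.
d = 3 from the (1,1,1) case.
A polynomial solution: f(k) = -k*(k**2 + 6*k + 14)/6.
Then R = B(k−1)f/C = -k*(k + 4)*(k**2 + 6*k + 14)/(3*(2*k - 7)), so s_k = R(k)·t_k = 2*k*(-k**2 - 6*k - 14)/(3*(k + 1)*(k + 2)*(k + 3)).
s_(k+1) − s_k = 2*(2*k - 7)/(k**4 + 10*k**3 + 35*k**2 + 50*k + 24) = t_k.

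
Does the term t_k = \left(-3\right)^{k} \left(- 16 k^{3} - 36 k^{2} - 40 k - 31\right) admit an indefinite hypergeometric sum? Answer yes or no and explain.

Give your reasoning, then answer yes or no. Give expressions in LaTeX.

Compute t_(k+1)/t_k: get 3*(-16*k**3 - 84*k**2 - 160*k - 123)/(16*k**3 + 36*k**2 + 40*k + 31).
So A=-3 and B=1, with C=k**3 + 9*k**2/4 + 5*k/2 + 31/16.
Solve (-3)·f(k+1) − (1)·f(k) = k**3 + 9*k**2/4 + 5*k/2 + 31/16.
From deg A=0, deg B=0, deg C=3: d=3.
Coefficient equations give f(k) = -(4*k**3 + k + 4)/16.
Get s_k = R·t_k = (-3)**k*(4*k**3 + k + 4) with R(k) = B(k−1)f(k)/C(k) = -(4*k**3 + k + 4)/(16*k**3 + 36*k**2 + 40*k + 31).
Verify: (-3)**k*(-16*k**3 - 36*k**2 - 40*k - 31) matches t_k.

Yes. s_k = \left(-3\right)^{k} \left(4 k^{3} + k + 4\right).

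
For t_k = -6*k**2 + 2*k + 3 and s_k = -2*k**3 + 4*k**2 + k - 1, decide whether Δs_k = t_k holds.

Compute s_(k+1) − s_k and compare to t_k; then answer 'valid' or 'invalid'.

s_(k+1) = k - 2*(k + 1)**3 + 4*(k + 1)**2
s_(k+1) − s_k = -6*k**2 + 2*k + 3
(s_(k+1) − s_k) − t_k = 0

valid (s_(k+1) − s_k reduces to t_k)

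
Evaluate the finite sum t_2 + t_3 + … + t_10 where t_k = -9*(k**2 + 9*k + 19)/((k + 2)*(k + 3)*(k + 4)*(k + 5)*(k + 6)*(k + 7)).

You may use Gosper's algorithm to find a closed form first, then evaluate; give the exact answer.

r(k) = (k + 2)*(9*k + (k + 1)**2 + 28)/((k + 8)*(k**2 + 9*k + 19)) after simplifying.
So A=k + 2 and B=k + 8, with C=k**2 + 9*k + 19.
Set up (k + 2)·f(k+1) − (k + 7)·f(k) − (k**2 + 9*k + 19) = 0.
From deg A=1, deg B=1, deg C=2: d=5.
Coefficient equations give f(k) = k*(k + 3)*(k + 5)*(k**2 + 12*k + 44)/144.
Then R = B(k−1)f/C = k*(k + 3)*(k + 5)*(k + 7)*(k**2 + 12*k + 44)/(144*(k**2 + 9*k + 19)), so s_k = R(k)·t_k = k*(-k**2 - 12*k - 44)/(16*(k**3 + 12*k**2 + 44*k + 48)).
Check: Δs_k = 9*(-k**2 - 9*k - 19)/(k**6 + 27*k**5 + 295*k**4 + 1665*k**3 + 5104*k**2 + 8028*k + 5040). ✓
Σ_(k=2)^(10) t_k = s_(11) − s_(2) = -1089/17680 − (-3/64) = -1041/70720.

Σ = -1041/70720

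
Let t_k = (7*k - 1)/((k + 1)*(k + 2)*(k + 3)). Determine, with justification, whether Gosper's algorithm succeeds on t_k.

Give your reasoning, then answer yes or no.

Ratio r(k) = (k + 1)*(7*k + 6)/((k + 4)*(7*k - 1)).
Factor: A=k + 1; B=k + 4; C=k - 1/7.
Solve (k + 1)·f(k+1) − (k + 3)·f(k) = k - 1/7.
deg f ≤ 2 (via 1,1,1).
Solving with deg f ≤ 2: f(k) = k*(3*k - 5)/14.
So s_k = (B(k−1)f/C)·t_k = (k*(k + 3)*(3*k - 5)/(2*(7*k - 1)))·t_k = k*(3*k - 5)/(2*(k + 1)*(k + 2)).
s_(k+1) − s_k = (7*k - 1)/(k**3 + 6*k**2 + 11*k + 6) = t_k.

Yes. s_k = k*(3*k - 5)/(2*(k + 1)*(k + 2)).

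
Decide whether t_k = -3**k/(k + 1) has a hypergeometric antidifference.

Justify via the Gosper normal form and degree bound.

No. Not Gosper-summable.

t_(k+1)/t_k = 3*(k + 1)/(k + 2).
A = 3*k + 3, B = k + 2, C = 1.
Key eq: (3*k + 3)·f(k+1) = (k + 1)·f(k) + (1).
Degrees (1,1,0) ⇒ d ≤ -1.
deg f ≤ -1 is impossible — no certificate.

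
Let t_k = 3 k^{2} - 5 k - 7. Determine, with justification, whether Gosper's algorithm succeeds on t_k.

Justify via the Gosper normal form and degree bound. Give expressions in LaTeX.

Yes. s_k = k \left(k^{2} - 4 k - 4\right).

The ratio is (3*k**2 + k - 9)/(3*k**2 - 5*k - 7).
Factor: A=1; B=1; C=k**2 - 5*k/3 - 7/3.
Need (1)·f(k+1) − (1)·f(k) = k**2 - 5*k/3 - 7/3.
deg f ≤ 3 (via 0,0,2).
A polynomial solution: f(k) = k*(k**2 - 4*k - 4)/3.
R(k) = B(k−1)·f(k)/C(k) = k*(k**2 - 4*k - 4)/(3*k**2 - 5*k - 7); s_k = R·t_k = k*(k**2 - 4*k - 4).
Verify: 3*k**2 - 5*k - 7 matches t_k.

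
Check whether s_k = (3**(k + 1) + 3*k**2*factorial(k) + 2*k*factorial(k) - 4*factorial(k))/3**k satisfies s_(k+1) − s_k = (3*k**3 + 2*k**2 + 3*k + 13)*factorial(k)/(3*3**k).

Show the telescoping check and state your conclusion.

valid (s_(k+1) − s_k reduces to t_k)

s_(k+1) = (9*3**k + 3*k**3*factorial(k) + 11*k**2*factorial(k) + 9*k*factorial(k) + factorial(k))/(3*3**k)
s_(k+1) − s_k = (3*k**3 + 2*k**2 + 3*k + 13)*factorial(k)/(3*3**k)
(s_(k+1) − s_k) − t_k = 0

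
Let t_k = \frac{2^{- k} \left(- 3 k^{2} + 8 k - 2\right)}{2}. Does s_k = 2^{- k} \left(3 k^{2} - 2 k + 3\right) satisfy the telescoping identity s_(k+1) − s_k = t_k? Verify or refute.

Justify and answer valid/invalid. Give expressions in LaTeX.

s_(k+1) = (3*k**2 + 4*k + 4)/(2*2**k)
s_(k+1) − s_k = (-3*k**2 + 8*k - 2)/(2*2**k)
(s_(k+1) − s_k) − t_k = 0

valid; difference matches t_k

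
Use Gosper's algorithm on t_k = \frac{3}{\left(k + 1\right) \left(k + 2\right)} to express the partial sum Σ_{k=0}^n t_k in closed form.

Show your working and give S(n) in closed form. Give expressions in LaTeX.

Ratio r(k) = (k + 1)/(k + 3).
Factor: A=k + 1; B=k + 3; C=1.
f must satisfy (k + 1)·f(k+1) − (k + 2)·f(k) = 1.
Bound: deg f ≤ 1.
Match coefficients ⇒ f(k) = k.
So s_k = (B(k−1)f/C)·t_k = (k*(k + 2))·t_k = 3*k/(k + 1).
Δs = 3/(k**2 + 3*k + 2), as required.
Telescope: S(n) = s_(n+1) − s_(0) = 3*(n + 1)/(n + 2) − (0) = 3*(n + 1)/(n + 2).

S(n) = \frac{3 \left(n + 1\right)}{n + 2}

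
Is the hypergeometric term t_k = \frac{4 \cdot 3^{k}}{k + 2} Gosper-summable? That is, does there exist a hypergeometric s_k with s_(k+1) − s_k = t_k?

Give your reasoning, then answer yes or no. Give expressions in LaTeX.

No; the degree bound rules out any f.

Compute t_(k+1)/t_k: get 3*(k + 2)/(k + 3).
Factor: A=3*k + 6; B=k + 3; C=1.
Key eq: (3*k + 6)·f(k+1) = (k + 2)·f(k) + (1).
Degrees (1,1,0) ⇒ d ≤ -1.
Bound -1 < 0, so the key equation has no polynomial solution.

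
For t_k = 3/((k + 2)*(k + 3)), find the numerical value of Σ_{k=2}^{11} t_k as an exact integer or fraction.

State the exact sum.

Compute t_(k+1)/t_k: get (k + 2)/(k + 4).
Take A(k)=k + 2, B(k)=k + 4, C(k)=1.
Set up (k + 2)·f(k+1) − (k + 3)·f(k) − (1) = 0.
Degrees (1,1,0) ⇒ d ≤ 1.
Solve for f: f(k) = k/2 (degree 1 ≤ 1).
So s_k = (B(k−1)f/C)·t_k = (k*(k + 3)/2)·t_k = 3*k/(2*(k + 2)).
Verify: 3/(k**2 + 5*k + 6) matches t_k.
Σ_(k=2)^(11) t_k = s_(12) − s_(2) = 9/7 − (3/4) = 15/28.

Σ = 15/28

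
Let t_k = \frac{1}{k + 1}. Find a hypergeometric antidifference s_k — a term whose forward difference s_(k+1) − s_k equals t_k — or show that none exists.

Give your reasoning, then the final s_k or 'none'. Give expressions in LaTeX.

r(k) = (k + 1)/(k + 2) after simplifying.
A = k + 1, B = k + 2, C = 1.
f must satisfy (k + 1)·f(k+1) − (k + 1)·f(k) = 1.
d = 0 from the (1,1,0) case.
Put f(k) = c0: A·f(k+1) − B(k−1)·f(k) − C = -1; need -1 = 0 — inconsistent ⇒ no f, not summable.

not Gosper-summable; s_k does not exist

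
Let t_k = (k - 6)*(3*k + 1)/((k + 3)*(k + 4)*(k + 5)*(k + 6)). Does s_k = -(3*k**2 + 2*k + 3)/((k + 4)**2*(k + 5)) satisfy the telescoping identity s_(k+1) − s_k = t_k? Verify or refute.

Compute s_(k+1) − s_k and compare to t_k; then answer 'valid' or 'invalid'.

s_(k+1) = (-2*k - 3*(k + 1)**2 - 5)/((k + 5)**2*(k + 6))
s_(k+1) − s_k = (3*k**3 - 5*k**2 - 99*k - 38)/(k**5 + 24*k**4 + 229*k**3 + 1086*k**2 + 2560*k + 2400)
(s_(k+1) − s_k) − t_k = (-6*k**3 - 15*k**2 + 59*k + 6)/(k**6 + 27*k**5 + 301*k**4 + 1773*k**3 + 5818*k**2 + 10080*k + 7200)

Invalid: residual (-6*k**3 - 15*k**2 + 59*k + 6)/(k**6 + 27*k**5 + 301*k**4 + 1773*k**3 + 5818*k**2 + 10080*k + 7200) ≠ 0.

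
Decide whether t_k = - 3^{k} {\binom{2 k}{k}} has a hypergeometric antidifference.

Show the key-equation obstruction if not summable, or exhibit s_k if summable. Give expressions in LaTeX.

No — key equation has no polynomial f.

Ratio r(k) = 6*(2*k + 1)/(k + 1).
A = 12*k + 6, B = k + 1, C = 1.
f must satisfy (12*k + 6)·f(k+1) − (k)·f(k) = 1.
From deg A=1, deg B=1, deg C=0: d=-1.
deg f ≤ -1 is impossible — no certificate.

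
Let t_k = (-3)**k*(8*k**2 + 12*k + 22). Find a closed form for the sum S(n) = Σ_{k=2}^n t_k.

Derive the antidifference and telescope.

r(k) = 3*(-4*k**2 - 14*k - 21)/(4*k**2 + 6*k + 11) after simplifying.
Take A(k)=-3, B(k)=1, C(k)=k**2 + 3*k/2 + 11/4.
Key eq: (-3)·f(k+1) = (1)·f(k) + (k**2 + 3*k/2 + 11/4).
d = 2 from the (0,0,2) case.
Match coefficients ⇒ f(k) = -(k**2 + 2)/4.
So s_k = (B(k−1)f/C)·t_k = (-(k**2 + 2)/(4*k**2 + 6*k + 11))·t_k = -2*(-3)**k*(k**2 + 2).
s_(k+1) − s_k = (-3)**k*(8*k**2 + 12*k + 22) = t_k.
Evaluate: s_(n+1) = 6*(-3)**n*(n**2 + 2*n + 3); subtract s_(2) = -108 ⇒ S(n) = 6*(-3)**n*n**2 + 12*(-3)**n*n + 18*(-3)**n + 108.

S(n) = 6*(-3)**n*n**2 + 12*(-3)**n*n + 18*(-3)**n + 108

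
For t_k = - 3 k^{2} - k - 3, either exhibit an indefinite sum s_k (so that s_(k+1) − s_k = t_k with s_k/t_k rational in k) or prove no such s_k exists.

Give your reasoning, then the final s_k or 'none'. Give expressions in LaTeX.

t_(k+1)/t_k = (k + 3*(k + 1)**2 + 4)/(3*k**2 + k + 3).
So A=1 and B=1, with C=k**2 + k/3 + 1.
Key eq: (1)·f(k+1) = (1)·f(k) + (k**2 + k/3 + 1).
From deg A=0, deg B=0, deg C=2: d=3.
Solving with deg f ≤ 3: f(k) = k*(k**2 - k + 3)/3.
R(k) = B(k−1)·f(k)/C(k) = k*(k**2 - k + 3)/(3*k**2 + k + 3); s_k = R·t_k = k*(-k**2 + k - 3).
Verify: -3*k**2 - k - 3 matches t_k.

s_k = k \left(- k^{2} + k - 3\right)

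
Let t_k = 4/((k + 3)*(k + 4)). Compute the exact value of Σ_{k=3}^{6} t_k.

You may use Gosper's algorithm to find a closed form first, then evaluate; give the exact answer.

Σ = 4/15

The ratio is (k + 3)/(k + 5).
Factor: A=k + 3; B=k + 5; C=1.
Key eq: (k + 3)·f(k+1) = (k + 4)·f(k) + (1).
deg f ≤ 1 (via 1,1,0).
Solve for f: f(k) = k/3 (degree 1 ≤ 1).
R(k) = B(k−1)·f(k)/C(k) = k*(k + 4)/3; s_k = R·t_k = 4*k/(3*(k + 3)).
Δs = 4/(k**2 + 7*k + 12), as required.
Evaluate s at k=7 and k=3: 14/15 and 2/3; difference 4/15.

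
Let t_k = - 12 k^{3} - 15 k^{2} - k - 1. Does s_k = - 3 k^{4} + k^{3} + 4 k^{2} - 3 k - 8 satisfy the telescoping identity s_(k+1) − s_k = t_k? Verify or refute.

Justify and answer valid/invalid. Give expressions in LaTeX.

valid (s_(k+1) − s_k reduces to t_k)

s_(k+1) = -3*k**4 - 11*k**3 - 11*k**2 - 4*k - 9
s_(k+1) − s_k = -12*k**3 - 15*k**2 - k - 1
(s_(k+1) − s_k) − t_k = 0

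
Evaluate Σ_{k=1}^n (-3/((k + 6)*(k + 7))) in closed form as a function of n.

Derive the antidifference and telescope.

Step 1: r(k) = (k + 6)/(k + 8).
Normal form (A,B,C) = (k + 6, k + 8, 1).
Need (k + 6)·f(k+1) − (k + 7)·f(k) = 1.
Degrees (1,1,0) ⇒ d ≤ 1.
Solving with deg f ≤ 1: f(k) = k/6.
Certificate R = B(k−1)f/C = k*(k + 7)/6 gives s_k = -k/(2*k + 12).
Δs = -3/(k**2 + 13*k + 42), as required.
Σ_(k=1)^n t_k = s_(n+1) − s_(1) = ((-n - 1)/(2*(n + 7))) − (-1/14), i.e. -3*n/(7*n + 49).

S(n) = -3*n/(7*n + 49)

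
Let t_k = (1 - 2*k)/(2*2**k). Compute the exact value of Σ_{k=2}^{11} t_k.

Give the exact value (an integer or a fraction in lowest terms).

Σ = -5095/4096

The ratio is (2*k + 1)/(2*(2*k - 1)).
Take A(k)=1/2, B(k)=1, C(k)=k - 1/2.
Key eq: (1/2)·f(k+1) = (1)·f(k) + (k - 1/2).
d = 1 from the (0,0,1) case.
Match coefficients ⇒ f(k) = -2*k - 1.
Then R = B(k−1)f/C = -2*(2*k + 1)/(2*k - 1), so s_k = R(k)·t_k = (2*k + 1)/2**k.
s_(k+1) − s_k = (1 - 2*k)/(2*2**k) = t_k.
Telescoping: Σ = s_(12) − s_(2) = 25/4096 − (5/4) = -5095/4096.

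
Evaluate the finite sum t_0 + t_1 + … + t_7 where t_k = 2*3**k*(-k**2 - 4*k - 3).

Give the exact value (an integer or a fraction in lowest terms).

Σ = -472392

t_(k+1)/t_k = 3*(k**2 + 6*k + 8)/(k**2 + 4*k + 3).
A = 3, B = 1, C = k**2 + 4*k + 3.
Solve (3)·f(k+1) − (1)·f(k) = k**2 + 4*k + 3.
Bound: deg f ≤ 2.
Match coefficients ⇒ f(k) = k*(k + 1)/2.
Then R = B(k−1)f/C = k/(2*(k + 3)), so s_k = R(k)·t_k = 3**k*k*(-k - 1).
s_(k+1) − s_k = 2*3**k*(-k - 3)*(k + 1) = t_k.
Σ_(k=0)^(7) t_k = s_(8) − s_(0) = -472392 − (0) = -472392.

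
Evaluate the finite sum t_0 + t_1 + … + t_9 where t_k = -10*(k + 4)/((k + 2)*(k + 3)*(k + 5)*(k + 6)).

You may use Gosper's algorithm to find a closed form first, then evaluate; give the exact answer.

Step 1: r(k) = (k + 2)*(k + 5)**2/((k + 4)**2*(k + 7)).
Normal form (A,B,C) = (k + 2, k + 7, k**2 + 8*k + 16).
Key eq: (k + 2)·f(k+1) = (k + 6)·f(k) + (k**2 + 8*k + 16).
d = 4 from the (1,1,2) case.
Solve for f: f(k) = k*(k + 3)*(k + 4)*(k + 7)/20 (degree 4 ≤ 4).
So s_k = (B(k−1)f/C)·t_k = (k*(k + 3)*(k + 6)*(k + 7)/(20*(k + 4)))·t_k = k*(-k - 7)/(2*(k**2 + 7*k + 10)).
s_(k+1) − s_k = 10*(-k - 4)/(k**4 + 16*k**3 + 91*k**2 + 216*k + 180) = t_k.
Σ_(k=0)^(9) t_k = s_(10) − s_(0) = -17/36 − (0) = -17/36.

Σ = -17/36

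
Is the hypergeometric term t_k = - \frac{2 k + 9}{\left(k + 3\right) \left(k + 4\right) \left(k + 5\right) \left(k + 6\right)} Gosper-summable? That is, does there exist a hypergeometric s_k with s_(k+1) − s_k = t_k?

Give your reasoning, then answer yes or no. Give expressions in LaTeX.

Ratio r(k) = (k + 3)*(2*k + 11)/((k + 7)*(2*k + 9)).
A = k + 3, B = k + 7, C = k + 9/2.
Solve (k + 3)·f(k+1) − (k + 6)·f(k) = k + 9/2.
Degrees (1,1,1) ⇒ d ≤ 3.
Solve for f: f(k) = k*(k + 4)*(k + 8)/30 (degree 3 ≤ 3).
So s_k = (B(k−1)f/C)·t_k = (k*(k + 4)*(k + 6)*(k + 8)/(15*(2*k + 9)))·t_k = k*(-k - 8)/(15*(k**2 + 8*k + 15)).
Check: Δs_k = (-2*k - 9)/(k**4 + 18*k**3 + 119*k**2 + 342*k + 360). ✓

Yes. s_k = \frac{k \left(- k - 8\right)}{15 \left(k^{2} + 8 k + 15\right)}.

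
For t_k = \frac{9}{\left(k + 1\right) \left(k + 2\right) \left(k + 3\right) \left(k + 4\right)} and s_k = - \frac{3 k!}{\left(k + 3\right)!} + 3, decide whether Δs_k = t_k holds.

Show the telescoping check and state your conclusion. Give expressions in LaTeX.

s_(k+1) = -3*factorial(k + 1)/factorial(k + 4) + 3
s_(k+1) − s_k = 9/((k + 1)*(k + 2)*(k + 3)*(k + 4))
(s_(k+1) − s_k) − t_k = 0

Valid: the claim telescopes to t_k.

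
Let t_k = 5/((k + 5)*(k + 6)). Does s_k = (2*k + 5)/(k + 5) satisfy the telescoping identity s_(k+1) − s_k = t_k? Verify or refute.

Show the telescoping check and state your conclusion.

valid (s_(k+1) − s_k reduces to t_k)

s_(k+1) = (2*k + 7)/(k + 6)
s_(k+1) − s_k = 5/(k**2 + 11*k + 30)
(s_(k+1) − s_k) − t_k = 0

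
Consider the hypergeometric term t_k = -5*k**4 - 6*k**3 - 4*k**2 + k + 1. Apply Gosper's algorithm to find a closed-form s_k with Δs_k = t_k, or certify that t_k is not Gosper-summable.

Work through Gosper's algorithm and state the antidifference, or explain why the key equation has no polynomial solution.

s_k = -k**5 + k**4 + k**2

Ratio r(k) = (5*k**4 + 26*k**3 + 52*k**2 + 45*k + 13)/(5*k**4 + 6*k**3 + 4*k**2 - k - 1).
Gosper form: A/B · C(k+1)/C(k) with A=1, B=1, C=k**4 + 6*k**3/5 + 4*k**2/5 - k/5 - 1/5.
Key eq: (1)·f(k+1) = (1)·f(k) + (k**4 + 6*k**3/5 + 4*k**2/5 - k/5 - 1/5).
Bound: deg f ≤ 5.
Coefficient equations give f(k) = k**2*(k**3 - k**2 - 1)/5.
R(k) = B(k−1)·f(k)/C(k) = k**2*(k**3 - k**2 - 1)/(5*k**4 + 6*k**3 + 4*k**2 - k - 1); s_k = R·t_k = -k**5 + k**4 + k**2.
s_(k+1) − s_k = -5*k**4 - 6*k**3 - 4*k**2 + k + 1 = t_k.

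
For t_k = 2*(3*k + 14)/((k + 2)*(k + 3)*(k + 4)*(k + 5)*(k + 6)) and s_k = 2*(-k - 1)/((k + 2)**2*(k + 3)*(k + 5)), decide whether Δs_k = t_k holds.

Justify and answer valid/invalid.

Invalid: residual 4*(-2*k**2 - 15*k - 26)/(k**7 + 25*k**6 + 261*k**5 + 1475*k**4 + 4874*k**3 + 9420*k**2 + 9864*k + 4320) ≠ 0.

s_(k+1) = 2*(-k - 2)/((k + 3)**2*(k + 4)*(k + 6))
s_(k+1) − s_k = 2*(3*k**3 + 25*k**2 + 58*k + 32)/(k**7 + 25*k**6 + 261*k**5 + 1475*k**4 + 4874*k**3 + 9420*k**2 + 9864*k + 4320)
(s_(k+1) − s_k) − t_k = 4*(-2*k**2 - 15*k - 26)/(k**7 + 25*k**6 + 261*k**5 + 1475*k**4 + 4874*k**3 + 9420*k**2 + 9864*k + 4320)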